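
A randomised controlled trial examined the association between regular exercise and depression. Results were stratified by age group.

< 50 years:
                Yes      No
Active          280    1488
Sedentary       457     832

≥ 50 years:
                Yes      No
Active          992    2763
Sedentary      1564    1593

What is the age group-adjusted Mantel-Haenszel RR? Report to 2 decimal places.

0.51

RR_MH = Σ(aᵢ·n₀ᵢ/nᵢ) / Σ(cᵢ·n₁ᵢ/nᵢ), with n₁ᵢ = aᵢ+bᵢ (exposed), n₀ᵢ = cᵢ+dᵢ (unexposed), nᵢ = n₁ᵢ+n₀ᵢ.
Stratum 1 (< 50 years): n₁ = 1768, n₀ = 1289, n = 3057; a·n₀/n = 280·1289/3057 = 118.0635; c·n₁/n = 457·1768/3057 = 264.3036
Stratum 2 (≥ 50 years): n₁ = 3755, n₀ = 3157, n = 6912; a·n₀/n = 992·3157/6912 = 453.0880; c·n₁/n = 1564·3755/6912 = 849.6557
RR_MH = (118.0635 + 453.0880) / (264.3036 + 849.6557) = 571.1514 / 1113.9592 = 0.51272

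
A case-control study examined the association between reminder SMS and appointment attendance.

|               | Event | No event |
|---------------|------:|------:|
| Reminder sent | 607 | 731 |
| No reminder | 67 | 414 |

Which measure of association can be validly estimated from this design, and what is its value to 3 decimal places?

Cells: a = 607, b = 731, c = 67, d = 414.
This is a case-control study: participants were sampled on outcome status, so risks in the source population cannot be estimated directly — relative risk is not valid here. The odds ratio is the appropriate measure.
OR = (a·d)/(b·c) = (607 × 414) / (731 × 67) = 251298 / 48977 = 5.13094

5.131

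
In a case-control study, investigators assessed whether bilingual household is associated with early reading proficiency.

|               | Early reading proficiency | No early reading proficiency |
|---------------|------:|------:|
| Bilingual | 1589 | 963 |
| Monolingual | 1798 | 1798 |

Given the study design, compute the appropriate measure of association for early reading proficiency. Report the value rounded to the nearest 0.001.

Cells: a = 1589, b = 963, c = 1798, d = 1798.
This is a case-control study: participants were sampled on outcome status, so risks in the source population cannot be estimated directly — relative risk is not valid here. The odds ratio is the appropriate measure.
OR = (a·d)/(b·c) = (1589 × 1798) / (963 × 1798) = 2857022 / 1731474 = 1.65005

1.650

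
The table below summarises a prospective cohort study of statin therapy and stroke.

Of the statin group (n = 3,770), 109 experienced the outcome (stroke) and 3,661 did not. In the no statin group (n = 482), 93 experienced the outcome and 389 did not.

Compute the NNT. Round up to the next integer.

Risk in treated group = 109/3770 = 0.02891; risk in control = 93/482 = 0.19295.
Absolute risk reduction = 0.19295 − 0.02891 = 0.16403
NNT = 1 / ARR = 1 / 0.16403 = 6.096 → round up → 7

7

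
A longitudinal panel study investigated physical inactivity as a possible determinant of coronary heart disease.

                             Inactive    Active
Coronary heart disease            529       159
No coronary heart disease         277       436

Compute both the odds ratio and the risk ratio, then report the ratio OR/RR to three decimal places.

Reading the table with exposure as columns: a = 529 (Inactive, case), b = 277 (Inactive, non-case), c = 159 (Active, case), d = 436.
OR = (529·436)/(277·159) = 230644/44043 = 5.23679
Risk in exposed = 529/806 = 0.65633; risk in unexposed = 159/595 = 0.26723; RR = 2.45607
OR/RR = 5.23679 / 2.45607 = 2.13218
The outcome is not rare, so the OR lies further from 1 than the RR.

2.132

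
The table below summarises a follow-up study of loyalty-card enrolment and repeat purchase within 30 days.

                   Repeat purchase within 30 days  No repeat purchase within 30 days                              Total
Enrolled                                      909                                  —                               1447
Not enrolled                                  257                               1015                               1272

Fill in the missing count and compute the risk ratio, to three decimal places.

The missing cell is in the exposed row: 1447 − 909 = 538.
So a = 909, b = 538, c = 257, d = 1015.
RR = [a/(a+b)] / [c/(c+d)] = (909/1447) / (257/1272) = 0.62820/0.20204 = 3.10920

3.109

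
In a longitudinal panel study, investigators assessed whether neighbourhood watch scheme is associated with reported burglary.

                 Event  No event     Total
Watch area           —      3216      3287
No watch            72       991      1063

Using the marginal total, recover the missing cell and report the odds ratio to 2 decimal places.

The missing cell is in the exposed row: 3287 − 3216 = 71.
So a = 71, b = 3216, c = 72, d = 991.
OR = (a·d)/(b·c) = (71 × 991) / (3216 × 72) = 70361 / 231552 = 0.30387

0.30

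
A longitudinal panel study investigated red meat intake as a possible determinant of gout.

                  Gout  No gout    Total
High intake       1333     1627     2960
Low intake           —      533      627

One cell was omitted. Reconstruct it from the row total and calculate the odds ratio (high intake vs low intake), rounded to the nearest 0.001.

The missing cell is in the unexposed row: 627 − 533 = 94.
So a = 1333, b = 1627, c = 94, d = 533.
OR = (a·d)/(b·c) = (1333 × 533) / (1627 × 94) = 710489 / 152938 = 4.64560

4.646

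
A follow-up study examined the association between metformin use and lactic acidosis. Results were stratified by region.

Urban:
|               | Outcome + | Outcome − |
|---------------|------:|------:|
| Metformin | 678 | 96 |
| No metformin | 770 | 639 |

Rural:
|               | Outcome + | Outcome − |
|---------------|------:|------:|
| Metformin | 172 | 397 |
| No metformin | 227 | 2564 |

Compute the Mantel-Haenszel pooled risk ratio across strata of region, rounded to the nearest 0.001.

1.864

RR_MH = Σ(aᵢ·n₀ᵢ/nᵢ) / Σ(cᵢ·n₁ᵢ/nᵢ), with n₁ᵢ = aᵢ+bᵢ (exposed), n₀ᵢ = cᵢ+dᵢ (unexposed), nᵢ = n₁ᵢ+n₀ᵢ.
Stratum 1 (Urban): n₁ = 774, n₀ = 1409, n = 2183; a·n₀/n = 678·1409/2183 = 437.6097; c·n₁/n = 770·774/2183 = 273.0096
Stratum 2 (Rural): n₁ = 569, n₀ = 2791, n = 3360; a·n₀/n = 172·2791/3360 = 142.8726; c·n₁/n = 227·569/3360 = 38.4414
RR_MH = (437.6097 + 142.8726) / (273.0096 + 38.4414) = 580.4823 / 311.4510 = 1.86380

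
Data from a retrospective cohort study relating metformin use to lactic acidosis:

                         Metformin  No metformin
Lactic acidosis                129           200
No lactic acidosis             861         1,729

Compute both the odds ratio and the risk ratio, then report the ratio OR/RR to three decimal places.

1.031

Reading the table with exposure as columns: a = 129 (Metformin, case), b = 861 (Metformin, non-case), c = 200 (No metformin, case), d = 1729.
OR = (129·1729)/(861·200) = 223041/172200 = 1.29524
Risk in exposed = 129/990 = 0.13030; risk in unexposed = 200/1929 = 0.10368; RR = 1.25677
OR/RR = 1.29524 / 1.25677 = 1.03061
The outcome is not rare, so the OR lies further from 1 than the RR.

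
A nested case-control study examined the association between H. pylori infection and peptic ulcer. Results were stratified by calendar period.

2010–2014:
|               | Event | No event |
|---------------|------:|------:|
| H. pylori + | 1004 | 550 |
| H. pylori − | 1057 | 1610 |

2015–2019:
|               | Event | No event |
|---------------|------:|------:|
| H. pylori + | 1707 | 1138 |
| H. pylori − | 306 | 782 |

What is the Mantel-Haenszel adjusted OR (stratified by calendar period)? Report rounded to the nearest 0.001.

OR_MH = Σ(aᵢdᵢ/nᵢ) / Σ(bᵢcᵢ/nᵢ), where nᵢ is the stratum total.
Stratum 1 (2010–2014): n = 4221; a·d/n = 1004·1610/4221 = 382.9519; b·c/n = 550·1057/4221 = 137.7280
Stratum 2 (2015–2019): n = 3933; a·d/n = 1707·782/3933 = 339.4035; b·c/n = 1138·306/3933 = 88.5400
OR_MH = (382.9519 + 339.4035) / (137.7280 + 88.5400) = 722.3554 / 226.2681 = 3.19248

3.192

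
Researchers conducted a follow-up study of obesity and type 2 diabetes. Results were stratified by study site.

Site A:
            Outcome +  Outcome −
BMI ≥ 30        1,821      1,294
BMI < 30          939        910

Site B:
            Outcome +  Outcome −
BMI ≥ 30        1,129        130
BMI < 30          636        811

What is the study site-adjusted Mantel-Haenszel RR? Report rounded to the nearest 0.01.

1.45

RR_MH = Σ(aᵢ·n₀ᵢ/nᵢ) / Σ(cᵢ·n₁ᵢ/nᵢ), with n₁ᵢ = aᵢ+bᵢ (exposed), n₀ᵢ = cᵢ+dᵢ (unexposed), nᵢ = n₁ᵢ+n₀ᵢ.
Stratum 1 (Site A): n₁ = 3115, n₀ = 1849, n = 4964; a·n₀/n = 1821·1849/4964 = 678.2895; c·n₁/n = 939·3115/4964 = 589.2395
Stratum 2 (Site B): n₁ = 1259, n₀ = 1447, n = 2706; a·n₀/n = 1129·1447/2706 = 603.7188; c·n₁/n = 636·1259/2706 = 295.9069
RR_MH = (678.2895 + 603.7188) / (589.2395 + 295.9069) = 1282.0083 / 885.1464 = 1.44836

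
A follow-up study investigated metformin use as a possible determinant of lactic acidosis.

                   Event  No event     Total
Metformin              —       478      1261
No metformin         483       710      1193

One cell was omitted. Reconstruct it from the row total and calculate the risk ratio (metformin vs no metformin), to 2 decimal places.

1.53

The missing cell is in the exposed row: 1261 − 478 = 783.
So a = 783, b = 478, c = 483, d = 710.
RR = [a/(a+b)] / [c/(c+d)] = (783/1261) / (483/1193) = 0.62094/0.40486 = 1.53370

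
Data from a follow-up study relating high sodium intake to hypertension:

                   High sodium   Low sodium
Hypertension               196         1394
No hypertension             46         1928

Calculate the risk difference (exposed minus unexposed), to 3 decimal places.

0.390

Reading the table with exposure as columns: a = 196 (High sodium, case), b = 46 (High sodium, non-case), c = 1394 (Low sodium, case), d = 1928.
Risk in exposed = 196/242 = 0.809917; risk in unexposed = 1394/3322 = 0.419627.
Risk difference = 0.809917 − 0.419627 = 0.390291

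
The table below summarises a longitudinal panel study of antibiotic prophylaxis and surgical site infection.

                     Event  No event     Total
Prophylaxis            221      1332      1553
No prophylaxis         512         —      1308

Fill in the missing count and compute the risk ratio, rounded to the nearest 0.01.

0.36

The missing cell is in the unexposed row: 1308 − 512 = 796.
So a = 221, b = 1332, c = 512, d = 796.
RR = [a/(a+b)] / [c/(c+d)] = (221/1553) / (512/1308) = 0.14231/0.39144 = 0.36355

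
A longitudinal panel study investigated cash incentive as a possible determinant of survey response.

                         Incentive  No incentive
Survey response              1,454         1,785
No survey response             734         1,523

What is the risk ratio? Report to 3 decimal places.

Reading the table with exposure as columns: a = 1454 (Incentive, case), b = 734 (Incentive, non-case), c = 1785 (No incentive, case), d = 1523.
Risk in exposed = 1454/2188 = 0.66453; risk in unexposed = 1785/3308 = 0.53960.
RR = 0.66453 / 0.53960 = 1.23153
The risk among the exposed is 1.23 times that among the unexposed.

1.232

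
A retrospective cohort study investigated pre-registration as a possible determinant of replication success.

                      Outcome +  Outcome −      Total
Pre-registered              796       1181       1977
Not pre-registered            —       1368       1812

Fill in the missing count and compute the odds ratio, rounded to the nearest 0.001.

2.077

The missing cell is in the unexposed row: 1812 − 1368 = 444.
So a = 796, b = 1181, c = 444, d = 1368.
OR = (a·d)/(b·c) = (796 × 1368) / (1181 × 444) = 1088928 / 524364 = 2.07666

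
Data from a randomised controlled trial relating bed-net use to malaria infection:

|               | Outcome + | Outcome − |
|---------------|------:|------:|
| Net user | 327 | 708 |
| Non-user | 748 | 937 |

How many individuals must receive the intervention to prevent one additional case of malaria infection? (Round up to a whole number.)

8

Risk in treated group = 327/1035 = 0.31594; risk in control = 748/1685 = 0.44392.
Absolute risk reduction = 0.44392 − 0.31594 = 0.12797
NNT = 1 / ARR = 1 / 0.12797 = 7.814 → round up → 8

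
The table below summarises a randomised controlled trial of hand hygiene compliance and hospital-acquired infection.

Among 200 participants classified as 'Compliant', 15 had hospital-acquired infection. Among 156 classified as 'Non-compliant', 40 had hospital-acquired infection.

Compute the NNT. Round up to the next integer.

Risk in treated group = 15/200 = 0.07500; risk in control = 40/156 = 0.25641.
Absolute risk reduction = 0.25641 − 0.07500 = 0.18141
NNT = 1 / ARR = 1 / 0.18141 = 5.512 → round up → 6

6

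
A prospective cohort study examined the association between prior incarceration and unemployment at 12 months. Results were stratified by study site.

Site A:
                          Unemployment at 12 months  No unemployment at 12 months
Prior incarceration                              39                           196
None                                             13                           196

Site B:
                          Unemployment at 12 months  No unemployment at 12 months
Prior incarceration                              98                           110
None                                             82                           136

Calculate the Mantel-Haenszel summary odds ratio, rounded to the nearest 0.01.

OR_MH = Σ(aᵢdᵢ/nᵢ) / Σ(bᵢcᵢ/nᵢ), where nᵢ is the stratum total.
Stratum 1 (Site A): n = 444; a·d/n = 39·196/444 = 17.2162; b·c/n = 196·13/444 = 5.7387
Stratum 2 (Site B): n = 426; a·d/n = 98·136/426 = 31.2864; b·c/n = 110·82/426 = 21.1737
OR_MH = (17.2162 + 31.2864) / (5.7387 + 21.1737) = 48.5026 / 26.9124 = 1.80224

1.80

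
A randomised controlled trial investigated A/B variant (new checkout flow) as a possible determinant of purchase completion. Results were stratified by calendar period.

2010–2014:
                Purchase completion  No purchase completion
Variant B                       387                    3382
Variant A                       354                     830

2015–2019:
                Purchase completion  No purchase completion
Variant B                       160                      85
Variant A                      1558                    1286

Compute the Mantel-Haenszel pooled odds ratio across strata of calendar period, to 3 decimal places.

OR_MH = Σ(aᵢdᵢ/nᵢ) / Σ(bᵢcᵢ/nᵢ), where nᵢ is the stratum total.
Stratum 1 (2010–2014): n = 4953; a·d/n = 387·830/4953 = 64.8516; b·c/n = 3382·354/4953 = 241.7177
Stratum 2 (2015–2019): n = 3089; a·d/n = 160·1286/3089 = 66.6106; b·c/n = 85·1558/3089 = 42.8715
OR_MH = (64.8516 + 66.6106) / (241.7177 + 42.8715) = 131.4622 / 284.5892 = 0.46194

0.462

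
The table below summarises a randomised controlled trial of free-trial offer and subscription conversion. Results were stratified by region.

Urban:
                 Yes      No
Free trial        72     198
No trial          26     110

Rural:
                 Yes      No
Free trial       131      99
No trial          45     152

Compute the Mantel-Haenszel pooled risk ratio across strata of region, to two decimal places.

RR_MH = Σ(aᵢ·n₀ᵢ/nᵢ) / Σ(cᵢ·n₁ᵢ/nᵢ), with n₁ᵢ = aᵢ+bᵢ (exposed), n₀ᵢ = cᵢ+dᵢ (unexposed), nᵢ = n₁ᵢ+n₀ᵢ.
Stratum 1 (Urban): n₁ = 270, n₀ = 136, n = 406; a·n₀/n = 72·136/406 = 24.1182; c·n₁/n = 26·270/406 = 17.2906
Stratum 2 (Rural): n₁ = 230, n₀ = 197, n = 427; a·n₀/n = 131·197/427 = 60.4379; c·n₁/n = 45·230/427 = 24.2389
RR_MH = (24.1182 + 60.4379) / (17.2906 + 24.2389) = 84.5562 / 41.5295 = 2.03605

2.04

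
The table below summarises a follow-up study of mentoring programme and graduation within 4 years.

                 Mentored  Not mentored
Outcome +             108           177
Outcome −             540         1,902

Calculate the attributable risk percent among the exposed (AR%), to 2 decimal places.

48.92

Reading the table with exposure as columns: a = 108 (Mentored, case), b = 540 (Mentored, non-case), c = 177 (Not mentored, case), d = 1902.
Risk in exposed = 108/648 = 0.16667; risk in unexposed = 177/2079 = 0.08514.
RR = 0.16667/0.08514 = 1.95763
AR% = (RR − 1)/RR × 100 = (1.95763 − 1)/1.95763 × 100 = 48.9177%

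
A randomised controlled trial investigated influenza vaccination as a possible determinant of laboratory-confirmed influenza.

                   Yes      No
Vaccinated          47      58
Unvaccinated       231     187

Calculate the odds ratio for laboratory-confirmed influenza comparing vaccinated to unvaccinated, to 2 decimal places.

Cells: a = 47, b = 58, c = 231, d = 187.
OR = (a·d)/(b·c) = (47 × 187) / (58 × 231) = 8789 / 13398 = 0.65599
Exposure is associated with lower odds of laboratory-confirmed influenza (OR = 0.66 < 1).

0.66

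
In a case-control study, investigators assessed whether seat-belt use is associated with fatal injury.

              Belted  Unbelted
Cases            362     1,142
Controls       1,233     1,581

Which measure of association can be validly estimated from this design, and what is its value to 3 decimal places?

0.406

Reading the table with exposure as columns: a = 362 (Belted, case), b = 1233 (Belted, non-case), c = 1142 (Unbelted, case), d = 1581.
This is a case-control study: participants were sampled on outcome status, so risks in the source population cannot be estimated directly — relative risk is not valid here. The odds ratio is the appropriate measure.
OR = (a·d)/(b·c) = (362 × 1581) / (1233 × 1142) = 572322 / 1408086 = 0.40645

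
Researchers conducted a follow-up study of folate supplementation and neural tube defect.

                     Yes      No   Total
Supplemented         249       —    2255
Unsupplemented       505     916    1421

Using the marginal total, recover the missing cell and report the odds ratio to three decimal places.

0.225

The missing cell is in the exposed row: 2255 − 249 = 2006.
So a = 249, b = 2006, c = 505, d = 916.
OR = (a·d)/(b·c) = (249 × 916) / (2006 × 505) = 228084 / 1013030 = 0.22515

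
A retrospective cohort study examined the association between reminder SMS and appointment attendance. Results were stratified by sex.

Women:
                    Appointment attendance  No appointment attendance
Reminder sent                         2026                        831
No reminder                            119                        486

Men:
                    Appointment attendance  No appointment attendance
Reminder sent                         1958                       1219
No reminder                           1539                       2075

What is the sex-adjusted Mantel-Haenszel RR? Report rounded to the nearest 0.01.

1.71

RR_MH = Σ(aᵢ·n₀ᵢ/nᵢ) / Σ(cᵢ·n₁ᵢ/nᵢ), with n₁ᵢ = aᵢ+bᵢ (exposed), n₀ᵢ = cᵢ+dᵢ (unexposed), nᵢ = n₁ᵢ+n₀ᵢ.
Stratum 1 (Women): n₁ = 2857, n₀ = 605, n = 3462; a·n₀/n = 2026·605/3462 = 354.0526; c·n₁/n = 119·2857/3462 = 98.2042
Stratum 2 (Men): n₁ = 3177, n₀ = 3614, n = 6791; a·n₀/n = 1958·3614/6791 = 1041.9985; c·n₁/n = 1539·3177/6791 = 719.9828
RR_MH = (354.0526 + 1041.9985) / (98.2042 + 719.9828) = 1396.0511 / 818.1870 = 1.70627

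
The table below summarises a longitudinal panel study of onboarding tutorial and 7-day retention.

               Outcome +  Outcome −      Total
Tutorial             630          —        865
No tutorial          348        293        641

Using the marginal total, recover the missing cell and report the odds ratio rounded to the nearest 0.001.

The missing cell is in the exposed row: 865 − 630 = 235.
So a = 630, b = 235, c = 348, d = 293.
OR = (a·d)/(b·c) = (630 × 293) / (235 × 348) = 184590 / 81780 = 2.25715

2.257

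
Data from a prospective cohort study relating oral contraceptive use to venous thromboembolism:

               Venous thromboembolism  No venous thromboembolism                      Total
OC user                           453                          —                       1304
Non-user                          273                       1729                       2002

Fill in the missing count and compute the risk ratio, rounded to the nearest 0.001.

2.548

The missing cell is in the exposed row: 1304 − 453 = 851.
So a = 453, b = 851, c = 273, d = 1729.
RR = [a/(a+b)] / [c/(c+d)] = (453/1304) / (273/2002) = 0.34739/0.13636 = 2.54755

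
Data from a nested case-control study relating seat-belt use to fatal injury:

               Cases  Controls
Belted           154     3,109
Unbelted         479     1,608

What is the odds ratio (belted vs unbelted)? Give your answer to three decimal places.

Cells: a = 154, b = 3109, c = 479, d = 1608.
OR = (a·d)/(b·c) = (154 × 1608) / (3109 × 479) = 247632 / 1489211 = 0.16628
Exposure is associated with lower odds of fatal injury (OR = 0.17 < 1).

0.166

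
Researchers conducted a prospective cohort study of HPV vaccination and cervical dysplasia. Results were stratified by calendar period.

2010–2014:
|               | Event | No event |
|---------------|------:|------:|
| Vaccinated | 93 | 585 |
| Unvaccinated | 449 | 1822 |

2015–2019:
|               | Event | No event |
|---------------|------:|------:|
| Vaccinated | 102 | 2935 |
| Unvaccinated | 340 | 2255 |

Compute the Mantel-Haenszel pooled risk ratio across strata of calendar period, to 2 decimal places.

0.41

RR_MH = Σ(aᵢ·n₀ᵢ/nᵢ) / Σ(cᵢ·n₁ᵢ/nᵢ), with n₁ᵢ = aᵢ+bᵢ (exposed), n₀ᵢ = cᵢ+dᵢ (unexposed), nᵢ = n₁ᵢ+n₀ᵢ.
Stratum 1 (2010–2014): n₁ = 678, n₀ = 2271, n = 2949; a·n₀/n = 93·2271/2949 = 71.6185; c·n₁/n = 449·678/2949 = 103.2289
Stratum 2 (2015–2019): n₁ = 3037, n₀ = 2595, n = 5632; a·n₀/n = 102·2595/5632 = 46.9975; c·n₁/n = 340·3037/5632 = 183.3416
RR_MH = (71.6185 + 46.9975) / (103.2289 + 183.3416) = 118.6160 / 286.5705 = 0.41392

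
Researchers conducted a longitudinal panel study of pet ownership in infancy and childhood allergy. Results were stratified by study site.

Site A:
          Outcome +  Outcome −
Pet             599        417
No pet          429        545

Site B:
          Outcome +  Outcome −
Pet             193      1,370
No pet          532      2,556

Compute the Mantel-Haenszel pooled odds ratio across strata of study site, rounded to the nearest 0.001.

OR_MH = Σ(aᵢdᵢ/nᵢ) / Σ(bᵢcᵢ/nᵢ), where nᵢ is the stratum total.
Stratum 1 (Site A): n = 1990; a·d/n = 599·545/1990 = 164.0477; b·c/n = 417·429/1990 = 89.8960
Stratum 2 (Site B): n = 4651; a·d/n = 193·2556/4651 = 106.0649; b·c/n = 1370·532/4651 = 156.7061
OR_MH = (164.0477 + 106.0649) / (89.8960 + 156.7061) = 270.1127 / 246.6021 = 1.09534

1.095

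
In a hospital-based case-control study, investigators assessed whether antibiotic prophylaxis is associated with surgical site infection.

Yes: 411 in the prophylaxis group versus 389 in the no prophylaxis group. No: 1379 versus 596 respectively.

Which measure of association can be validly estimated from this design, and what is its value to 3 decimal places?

From the description: a = 411, b = 1379, c = 389, d = 596.
This is a hospital-based case-control study: participants were sampled on outcome status, so risks in the source population cannot be estimated directly — relative risk is not valid here. The odds ratio is the appropriate measure.
OR = (a·d)/(b·c) = (411 × 596) / (1379 × 389) = 244956 / 536431 = 0.45664

0.457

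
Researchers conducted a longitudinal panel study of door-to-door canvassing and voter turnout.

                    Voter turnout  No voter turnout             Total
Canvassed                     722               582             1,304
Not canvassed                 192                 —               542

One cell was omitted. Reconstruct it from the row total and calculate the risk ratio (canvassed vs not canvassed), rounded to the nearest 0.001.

1.563

The missing cell is in the unexposed row: 542 − 192 = 350.
So a = 722, b = 582, c = 192, d = 350.
RR = [a/(a+b)] / [c/(c+d)] = (722/1304) / (192/542) = 0.55368/0.35424 = 1.56300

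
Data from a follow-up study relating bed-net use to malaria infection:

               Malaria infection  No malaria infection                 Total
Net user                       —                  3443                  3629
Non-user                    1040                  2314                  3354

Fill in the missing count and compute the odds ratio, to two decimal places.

0.12

The missing cell is in the exposed row: 3629 − 3443 = 186.
So a = 186, b = 3443, c = 1040, d = 2314.
OR = (a·d)/(b·c) = (186 × 2314) / (3443 × 1040) = 430404 / 3580720 = 0.12020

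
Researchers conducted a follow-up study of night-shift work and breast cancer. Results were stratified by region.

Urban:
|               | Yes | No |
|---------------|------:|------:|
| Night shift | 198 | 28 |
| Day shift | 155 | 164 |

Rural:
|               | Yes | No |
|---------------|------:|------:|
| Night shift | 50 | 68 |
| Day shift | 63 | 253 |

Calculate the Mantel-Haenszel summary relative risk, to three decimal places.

RR_MH = Σ(aᵢ·n₀ᵢ/nᵢ) / Σ(cᵢ·n₁ᵢ/nᵢ), with n₁ᵢ = aᵢ+bᵢ (exposed), n₀ᵢ = cᵢ+dᵢ (unexposed), nᵢ = n₁ᵢ+n₀ᵢ.
Stratum 1 (Urban): n₁ = 226, n₀ = 319, n = 545; a·n₀/n = 198·319/545 = 115.8936; c·n₁/n = 155·226/545 = 64.2752
Stratum 2 (Rural): n₁ = 118, n₀ = 316, n = 434; a·n₀/n = 50·316/434 = 36.4055; c·n₁/n = 63·118/434 = 17.1290
RR_MH = (115.8936 + 36.4055) / (64.2752 + 17.1290) = 152.2991 / 81.4043 = 1.87090

1.871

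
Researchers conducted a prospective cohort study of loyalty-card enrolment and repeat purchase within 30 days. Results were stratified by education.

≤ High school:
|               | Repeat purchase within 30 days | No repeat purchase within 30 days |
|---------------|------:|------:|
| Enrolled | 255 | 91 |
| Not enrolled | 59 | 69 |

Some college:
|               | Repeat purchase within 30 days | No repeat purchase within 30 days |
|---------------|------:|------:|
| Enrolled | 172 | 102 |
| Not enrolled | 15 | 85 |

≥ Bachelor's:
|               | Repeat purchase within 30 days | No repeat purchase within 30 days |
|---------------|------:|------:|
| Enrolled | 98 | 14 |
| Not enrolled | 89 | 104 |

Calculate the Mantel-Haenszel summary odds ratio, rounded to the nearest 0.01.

5.62

OR_MH = Σ(aᵢdᵢ/nᵢ) / Σ(bᵢcᵢ/nᵢ), where nᵢ is the stratum total.
Stratum 1 (≤ High school): n = 474; a·d/n = 255·69/474 = 37.1203; b·c/n = 91·59/474 = 11.3270
Stratum 2 (Some college): n = 374; a·d/n = 172·85/374 = 39.0909; b·c/n = 102·15/374 = 4.0909
Stratum 3 (≥ Bachelor's): n = 305; a·d/n = 98·104/305 = 33.4164; b·c/n = 14·89/305 = 4.0852
OR_MH = (37.1203 + 39.0909 + 33.4164) / (11.3270 + 4.0909 + 4.0852) = 109.6276 / 19.5032 = 5.62102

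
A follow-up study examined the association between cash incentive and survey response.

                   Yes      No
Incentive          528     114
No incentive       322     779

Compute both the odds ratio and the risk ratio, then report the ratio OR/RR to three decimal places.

3.985

Cells: a = 528, b = 114, c = 322, d = 779.
OR = (528·779)/(114·322) = 411312/36708 = 11.20497
Risk in exposed = 528/642 = 0.82243; risk in unexposed = 322/1101 = 0.29246; RR = 2.81210
OR/RR = 11.20497 / 2.81210 = 3.98456
The outcome is not rare, so the OR lies further from 1 than the RR.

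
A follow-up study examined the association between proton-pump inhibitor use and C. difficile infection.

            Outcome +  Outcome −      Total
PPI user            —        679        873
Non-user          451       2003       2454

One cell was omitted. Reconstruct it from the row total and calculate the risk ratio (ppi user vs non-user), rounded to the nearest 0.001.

1.209

The missing cell is in the exposed row: 873 − 679 = 194.
So a = 194, b = 679, c = 451, d = 2003.
RR = [a/(a+b)] / [c/(c+d)] = (194/873) / (451/2454) = 0.22222/0.18378 = 1.20916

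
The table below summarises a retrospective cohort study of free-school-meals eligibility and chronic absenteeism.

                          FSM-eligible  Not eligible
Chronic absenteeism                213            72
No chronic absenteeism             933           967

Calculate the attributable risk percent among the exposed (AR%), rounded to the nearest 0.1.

62.7

Reading the table with exposure as columns: a = 213 (FSM-eligible, case), b = 933 (FSM-eligible, non-case), c = 72 (Not eligible, case), d = 967.
Risk in exposed = 213/1146 = 0.18586; risk in unexposed = 72/1039 = 0.06930.
RR = 0.18586/0.06930 = 2.68212
AR% = (RR − 1)/RR × 100 = (2.68212 − 1)/2.68212 × 100 = 62.7160%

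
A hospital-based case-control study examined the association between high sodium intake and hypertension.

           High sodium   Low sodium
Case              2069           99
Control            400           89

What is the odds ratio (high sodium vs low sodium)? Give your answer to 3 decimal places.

4.650

Reading the table with exposure as columns: a = 2069 (High sodium, case), b = 400 (High sodium, non-case), c = 99 (Low sodium, case), d = 89.
OR = (a·d)/(b·c) = (2069 × 89) / (400 × 99) = 184141 / 39600 = 4.65003
The odds of hypertension are about 4.65 times as high in the high sodium group.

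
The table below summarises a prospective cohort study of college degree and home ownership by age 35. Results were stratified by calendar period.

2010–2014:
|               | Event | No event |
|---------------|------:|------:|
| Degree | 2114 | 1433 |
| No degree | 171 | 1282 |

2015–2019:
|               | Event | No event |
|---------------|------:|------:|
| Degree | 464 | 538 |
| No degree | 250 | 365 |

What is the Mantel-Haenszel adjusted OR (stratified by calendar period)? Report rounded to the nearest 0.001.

4.893

OR_MH = Σ(aᵢdᵢ/nᵢ) / Σ(bᵢcᵢ/nᵢ), where nᵢ is the stratum total.
Stratum 1 (2010–2014): n = 5000; a·d/n = 2114·1282/5000 = 542.0296; b·c/n = 1433·171/5000 = 49.0086
Stratum 2 (2015–2019): n = 1617; a·d/n = 464·365/1617 = 104.7372; b·c/n = 538·250/1617 = 83.1787
OR_MH = (542.0296 + 104.7372) / (49.0086 + 83.1787) = 646.7668 / 132.1873 = 4.89280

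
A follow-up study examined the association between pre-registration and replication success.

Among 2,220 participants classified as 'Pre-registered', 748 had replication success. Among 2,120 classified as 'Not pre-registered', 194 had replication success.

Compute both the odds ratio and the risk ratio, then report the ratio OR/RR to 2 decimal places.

1.37

From the description: a = 748, b = 1472, c = 194, d = 1926.
OR = (748·1926)/(1472·194) = 1440648/285568 = 5.04485
Risk in exposed = 748/2220 = 0.33694; risk in unexposed = 194/2120 = 0.09151; RR = 3.68199
OR/RR = 5.04485 / 3.68199 = 1.37014
The outcome is not rare, so the OR lies further from 1 than the RR.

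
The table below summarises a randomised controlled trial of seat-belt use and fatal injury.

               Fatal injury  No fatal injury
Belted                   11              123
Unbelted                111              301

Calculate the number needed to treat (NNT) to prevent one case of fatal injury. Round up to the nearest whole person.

6

Risk in treated group = 11/134 = 0.08209; risk in control = 111/412 = 0.26942.
Absolute risk reduction = 0.26942 − 0.08209 = 0.18733
NNT = 1 / ARR = 1 / 0.18733 = 5.338 → round up → 6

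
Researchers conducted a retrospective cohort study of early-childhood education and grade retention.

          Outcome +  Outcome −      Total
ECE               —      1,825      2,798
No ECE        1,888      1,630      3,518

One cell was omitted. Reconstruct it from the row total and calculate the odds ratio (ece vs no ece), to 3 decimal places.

The missing cell is in the exposed row: 2798 − 1825 = 973.
So a = 973, b = 1825, c = 1888, d = 1630.
OR = (a·d)/(b·c) = (973 × 1630) / (1825 × 1888) = 1585990 / 3445600 = 0.46029

0.460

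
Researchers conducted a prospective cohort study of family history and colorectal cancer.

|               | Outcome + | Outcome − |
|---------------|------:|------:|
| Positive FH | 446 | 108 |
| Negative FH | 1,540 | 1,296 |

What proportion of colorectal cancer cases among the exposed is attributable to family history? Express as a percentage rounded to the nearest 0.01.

Cells: a = 446, b = 108, c = 1540, d = 1296.
Risk in exposed = 446/554 = 0.80505; risk in unexposed = 1540/2836 = 0.54302.
RR = 0.80505/0.54302 = 1.48255
AR% = (RR − 1)/RR × 100 = (1.48255 − 1)/1.48255 × 100 = 32.5488%

32.55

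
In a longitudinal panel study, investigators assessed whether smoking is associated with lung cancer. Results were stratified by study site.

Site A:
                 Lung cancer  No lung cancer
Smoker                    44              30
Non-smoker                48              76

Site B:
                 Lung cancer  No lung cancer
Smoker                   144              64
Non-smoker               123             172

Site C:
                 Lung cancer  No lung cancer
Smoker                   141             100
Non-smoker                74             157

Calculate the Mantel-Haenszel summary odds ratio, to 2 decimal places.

OR_MH = Σ(aᵢdᵢ/nᵢ) / Σ(bᵢcᵢ/nᵢ), where nᵢ is the stratum total.
Stratum 1 (Site A): n = 198; a·d/n = 44·76/198 = 16.8889; b·c/n = 30·48/198 = 7.2727
Stratum 2 (Site B): n = 503; a·d/n = 144·172/503 = 49.2406; b·c/n = 64·123/503 = 15.6501
Stratum 3 (Site C): n = 472; a·d/n = 141·157/472 = 46.9004; b·c/n = 100·74/472 = 15.6780
OR_MH = (16.8889 + 49.2406 + 46.9004) / (7.2727 + 15.6501 + 15.6780) = 113.0299 / 38.6008 = 2.92817

2.93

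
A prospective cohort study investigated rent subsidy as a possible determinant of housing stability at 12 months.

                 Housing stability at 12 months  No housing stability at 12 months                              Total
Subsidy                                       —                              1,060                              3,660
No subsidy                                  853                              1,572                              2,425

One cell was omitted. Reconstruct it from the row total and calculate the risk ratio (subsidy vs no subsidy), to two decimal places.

The missing cell is in the exposed row: 3660 − 1060 = 2600.
So a = 2600, b = 1060, c = 853, d = 1572.
RR = [a/(a+b)] / [c/(c+d)] = (2600/3660) / (853/2425) = 0.71038/0.35175 = 2.01955

2.02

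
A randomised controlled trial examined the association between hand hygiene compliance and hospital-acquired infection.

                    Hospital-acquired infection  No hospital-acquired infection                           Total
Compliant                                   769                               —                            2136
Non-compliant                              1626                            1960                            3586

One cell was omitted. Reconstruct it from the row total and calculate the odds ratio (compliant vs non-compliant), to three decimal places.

0.678

The missing cell is in the exposed row: 2136 − 769 = 1367.
So a = 769, b = 1367, c = 1626, d = 1960.
OR = (a·d)/(b·c) = (769 × 1960) / (1367 × 1626) = 1507240 / 2222742 = 0.67810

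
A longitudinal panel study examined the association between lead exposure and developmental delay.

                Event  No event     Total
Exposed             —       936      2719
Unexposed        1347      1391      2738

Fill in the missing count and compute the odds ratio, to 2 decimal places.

The missing cell is in the exposed row: 2719 − 936 = 1783.
So a = 1783, b = 936, c = 1347, d = 1391.
OR = (a·d)/(b·c) = (1783 × 1391) / (936 × 1347) = 2480153 / 1260792 = 1.96714

1.97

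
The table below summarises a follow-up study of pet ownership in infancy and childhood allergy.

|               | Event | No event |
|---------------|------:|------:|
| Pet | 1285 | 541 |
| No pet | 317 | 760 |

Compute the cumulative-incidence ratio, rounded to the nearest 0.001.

Cells: a = 1285, b = 541, c = 317, d = 760.
Risk in exposed = 1285/1826 = 0.70372; risk in unexposed = 317/1077 = 0.29434.
RR = 0.70372 / 0.29434 = 2.39089
The risk among the exposed is 2.39 times that among the unexposed.

2.391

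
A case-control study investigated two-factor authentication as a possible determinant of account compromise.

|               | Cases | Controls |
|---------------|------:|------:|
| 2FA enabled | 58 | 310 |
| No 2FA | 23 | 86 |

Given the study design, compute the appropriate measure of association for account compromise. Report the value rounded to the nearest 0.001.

0.700

Cells: a = 58, b = 310, c = 23, d = 86.
This is a case-control study: participants were sampled on outcome status, so risks in the source population cannot be estimated directly — relative risk is not valid here. The odds ratio is the appropriate measure.
OR = (a·d)/(b·c) = (58 × 86) / (310 × 23) = 4988 / 7130 = 0.69958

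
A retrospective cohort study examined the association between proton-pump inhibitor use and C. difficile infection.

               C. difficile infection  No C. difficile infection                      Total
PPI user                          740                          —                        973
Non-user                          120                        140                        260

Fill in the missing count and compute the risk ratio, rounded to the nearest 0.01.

The missing cell is in the exposed row: 973 − 740 = 233.
So a = 740, b = 233, c = 120, d = 140.
RR = [a/(a+b)] / [c/(c+d)] = (740/973) / (120/260) = 0.76053/0.46154 = 1.64782

1.65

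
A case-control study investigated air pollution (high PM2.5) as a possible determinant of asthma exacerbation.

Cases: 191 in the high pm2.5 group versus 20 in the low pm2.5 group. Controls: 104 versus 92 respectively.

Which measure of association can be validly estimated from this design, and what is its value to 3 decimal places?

From the description: a = 191, b = 104, c = 20, d = 92.
This is a case-control study: participants were sampled on outcome status, so risks in the source population cannot be estimated directly — relative risk is not valid here. The odds ratio is the appropriate measure.
OR = (a·d)/(b·c) = (191 × 92) / (104 × 20) = 17572 / 2080 = 8.44808

8.448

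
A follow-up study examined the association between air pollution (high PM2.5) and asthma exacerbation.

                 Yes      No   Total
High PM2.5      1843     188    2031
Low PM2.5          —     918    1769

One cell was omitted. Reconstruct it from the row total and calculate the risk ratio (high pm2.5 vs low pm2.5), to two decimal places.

1.89

The missing cell is in the unexposed row: 1769 − 918 = 851.
So a = 1843, b = 188, c = 851, d = 918.
RR = [a/(a+b)] / [c/(c+d)] = (1843/2031) / (851/1769) = 0.90743/0.48106 = 1.88631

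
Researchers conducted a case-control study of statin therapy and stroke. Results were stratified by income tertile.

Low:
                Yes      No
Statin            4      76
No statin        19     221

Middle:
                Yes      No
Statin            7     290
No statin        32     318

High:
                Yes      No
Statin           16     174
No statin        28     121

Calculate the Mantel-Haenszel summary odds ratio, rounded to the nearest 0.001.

0.359

OR_MH = Σ(aᵢdᵢ/nᵢ) / Σ(bᵢcᵢ/nᵢ), where nᵢ is the stratum total.
Stratum 1 (Low): n = 320; a·d/n = 4·221/320 = 2.7625; b·c/n = 76·19/320 = 4.5125
Stratum 2 (Middle): n = 647; a·d/n = 7·318/647 = 3.4405; b·c/n = 290·32/647 = 14.3431
Stratum 3 (High): n = 339; a·d/n = 16·121/339 = 5.7109; b·c/n = 174·28/339 = 14.3717
OR_MH = (2.7625 + 3.4405 + 5.7109) / (4.5125 + 14.3431 + 14.3717) = 11.9139 / 33.2273 = 0.35856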